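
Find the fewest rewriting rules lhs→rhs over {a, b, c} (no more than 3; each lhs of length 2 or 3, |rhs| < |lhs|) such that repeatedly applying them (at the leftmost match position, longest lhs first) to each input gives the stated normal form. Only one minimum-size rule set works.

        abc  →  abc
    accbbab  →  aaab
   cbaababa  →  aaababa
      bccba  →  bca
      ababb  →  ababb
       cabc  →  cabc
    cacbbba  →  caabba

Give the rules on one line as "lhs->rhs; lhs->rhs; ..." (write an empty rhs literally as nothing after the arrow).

cb->a; ccb->c

  | abc
  | accbbab => acbab => aaab
  | cbaababa => aaababa
  | bccba => bca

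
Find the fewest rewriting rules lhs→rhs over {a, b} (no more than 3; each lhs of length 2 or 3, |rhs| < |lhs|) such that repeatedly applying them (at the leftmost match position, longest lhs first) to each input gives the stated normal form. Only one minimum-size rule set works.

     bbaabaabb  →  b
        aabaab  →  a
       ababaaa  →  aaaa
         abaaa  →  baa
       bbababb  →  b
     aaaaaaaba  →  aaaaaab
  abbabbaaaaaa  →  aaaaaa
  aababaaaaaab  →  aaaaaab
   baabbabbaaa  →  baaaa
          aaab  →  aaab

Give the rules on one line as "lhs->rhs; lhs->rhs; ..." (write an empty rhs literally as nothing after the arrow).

aba->b; abb->; bb->a

  | bbaabaabb => aaabaabb => aababb => abbb => b
  | aabaab => abab => bb => a
  | ababaaa => bbaaa => aaaa
  | abaaa => baa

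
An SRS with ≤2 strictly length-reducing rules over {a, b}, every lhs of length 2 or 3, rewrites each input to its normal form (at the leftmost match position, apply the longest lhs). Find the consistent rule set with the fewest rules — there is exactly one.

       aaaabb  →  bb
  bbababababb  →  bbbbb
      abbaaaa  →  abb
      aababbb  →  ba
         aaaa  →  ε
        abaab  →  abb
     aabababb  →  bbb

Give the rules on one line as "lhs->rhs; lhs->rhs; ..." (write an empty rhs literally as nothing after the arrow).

aa->; bab->ba

  | aaaabb => aabb => bb
  | bbababababb => bbaabababb => bbbababb => bbbaabb => bbbbb
  | abbaaaa => abbaa => abb
  | aababbb => babbb => babb => bab => ba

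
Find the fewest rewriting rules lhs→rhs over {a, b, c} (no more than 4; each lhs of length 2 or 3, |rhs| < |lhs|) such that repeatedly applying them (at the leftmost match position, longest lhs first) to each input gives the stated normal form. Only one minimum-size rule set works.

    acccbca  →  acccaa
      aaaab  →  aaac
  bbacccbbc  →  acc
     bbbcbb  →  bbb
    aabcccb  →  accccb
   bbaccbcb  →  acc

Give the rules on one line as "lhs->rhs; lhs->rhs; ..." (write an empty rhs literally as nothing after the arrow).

ab->c; ba->; bc->a

  | acccbca => acccaa
  | aaaab => aaac
  | bbacccbbc => bcccbbc => accbbc => accba => acc
  | bbbcbb => bbabb => bbb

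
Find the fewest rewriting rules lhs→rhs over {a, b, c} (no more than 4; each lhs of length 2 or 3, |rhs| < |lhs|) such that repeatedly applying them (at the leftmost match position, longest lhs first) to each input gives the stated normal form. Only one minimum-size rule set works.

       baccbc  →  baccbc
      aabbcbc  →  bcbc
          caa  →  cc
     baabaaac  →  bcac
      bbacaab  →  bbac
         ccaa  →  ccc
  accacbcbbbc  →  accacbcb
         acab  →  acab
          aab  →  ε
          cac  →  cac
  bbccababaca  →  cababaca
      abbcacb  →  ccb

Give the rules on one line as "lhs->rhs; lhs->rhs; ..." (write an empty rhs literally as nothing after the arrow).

aa->c; aab->; bbc->

  | baccbc
  | aabbcbc => bcbc
  | caa => cc
  | baabaaac => baaac => bcac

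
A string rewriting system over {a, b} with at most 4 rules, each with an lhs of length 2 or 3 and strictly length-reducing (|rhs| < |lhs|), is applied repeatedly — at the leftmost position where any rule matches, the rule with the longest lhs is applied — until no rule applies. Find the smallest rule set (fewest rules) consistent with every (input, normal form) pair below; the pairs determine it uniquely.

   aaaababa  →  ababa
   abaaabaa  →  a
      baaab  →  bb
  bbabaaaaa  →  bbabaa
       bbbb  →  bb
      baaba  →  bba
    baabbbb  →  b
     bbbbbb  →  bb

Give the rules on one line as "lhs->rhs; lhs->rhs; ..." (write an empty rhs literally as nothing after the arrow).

aaa->; aab->b; abb->aa; bbb->b

  | aaaababa => ababa
  | abaaabaa => abbaa => aaaa => a
  | baaab => bb
  | bbabaaaaa => bbabaa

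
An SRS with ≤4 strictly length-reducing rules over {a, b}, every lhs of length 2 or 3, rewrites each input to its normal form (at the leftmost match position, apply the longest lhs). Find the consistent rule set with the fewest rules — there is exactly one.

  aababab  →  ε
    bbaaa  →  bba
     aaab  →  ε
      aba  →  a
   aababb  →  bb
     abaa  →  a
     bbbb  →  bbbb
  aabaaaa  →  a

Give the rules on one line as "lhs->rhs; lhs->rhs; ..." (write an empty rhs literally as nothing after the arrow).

aa->a; ab->; abb->bb

  | aababab => ababab => abab => ab => ε
  | bbaaa => bbaa => bba
  | aaab => aab => ab => ε
  | aba => a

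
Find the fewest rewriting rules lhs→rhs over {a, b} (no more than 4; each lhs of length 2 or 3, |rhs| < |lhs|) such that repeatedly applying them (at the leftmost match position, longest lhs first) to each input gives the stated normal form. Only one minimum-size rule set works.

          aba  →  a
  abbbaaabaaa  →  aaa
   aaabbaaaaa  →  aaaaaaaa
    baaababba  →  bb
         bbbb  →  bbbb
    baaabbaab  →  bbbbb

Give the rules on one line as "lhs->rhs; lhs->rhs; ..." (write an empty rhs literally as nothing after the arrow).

  | aba => a
  | abbbaaabaaa => abaaabaaa => abbabaaa => aabaaa => aabba => aaa
  | aaabbaaaaa => aaaaaaaa
  | baaababba => bbababba => bbabba => bbba => bb

abb->a; ba->; baa->bb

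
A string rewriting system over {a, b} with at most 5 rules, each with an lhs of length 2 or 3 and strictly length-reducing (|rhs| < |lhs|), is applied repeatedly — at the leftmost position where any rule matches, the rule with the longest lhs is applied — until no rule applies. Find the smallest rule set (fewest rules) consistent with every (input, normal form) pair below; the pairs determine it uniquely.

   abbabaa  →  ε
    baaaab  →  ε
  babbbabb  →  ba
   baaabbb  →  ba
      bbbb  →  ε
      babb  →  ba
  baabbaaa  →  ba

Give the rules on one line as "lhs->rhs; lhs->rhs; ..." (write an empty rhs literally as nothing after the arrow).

  | abbabaa => ababaa => abaa => aa => ε
  | baaaab => baab => bb => ε
  | babbbabb => babbabb => bababb => babb => bab => ba
  | baaabbb => babbb => babb => bab => ba

aa->; ab->a; aba->a; bb->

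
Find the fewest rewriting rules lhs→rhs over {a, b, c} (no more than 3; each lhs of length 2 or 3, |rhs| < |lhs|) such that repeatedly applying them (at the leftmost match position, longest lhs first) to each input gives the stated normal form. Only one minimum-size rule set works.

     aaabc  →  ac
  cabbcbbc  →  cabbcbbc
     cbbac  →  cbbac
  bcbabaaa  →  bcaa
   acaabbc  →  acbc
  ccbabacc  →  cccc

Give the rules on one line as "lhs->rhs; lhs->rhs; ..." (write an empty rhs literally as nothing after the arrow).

aab->; cba->c

  | aaabc => ac
  | cabbcbbc
  | cbbac
  | bcbabaaa => bcbaaa => bcaa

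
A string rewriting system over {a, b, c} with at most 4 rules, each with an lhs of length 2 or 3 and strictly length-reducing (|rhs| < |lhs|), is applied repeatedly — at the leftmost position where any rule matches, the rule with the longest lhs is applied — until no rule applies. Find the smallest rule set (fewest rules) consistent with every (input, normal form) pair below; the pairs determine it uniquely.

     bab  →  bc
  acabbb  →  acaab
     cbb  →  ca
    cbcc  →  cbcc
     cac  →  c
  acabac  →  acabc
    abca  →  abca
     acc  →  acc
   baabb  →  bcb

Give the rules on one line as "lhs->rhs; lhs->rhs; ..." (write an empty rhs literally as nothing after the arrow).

  | bab => bc
  | acabbb => acaab
  | cbb => ca
  | cbcc

ba->b; bab->bc; bb->a; cac->c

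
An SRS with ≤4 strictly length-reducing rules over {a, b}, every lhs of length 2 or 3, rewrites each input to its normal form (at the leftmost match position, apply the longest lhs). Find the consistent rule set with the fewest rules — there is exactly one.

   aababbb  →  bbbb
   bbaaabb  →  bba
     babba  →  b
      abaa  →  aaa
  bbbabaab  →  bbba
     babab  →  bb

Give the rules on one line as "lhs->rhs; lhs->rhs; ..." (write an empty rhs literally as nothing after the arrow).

  | aababbb => baabbb => bbbb
  | bbaaabb => bbabb => bbab => bba
  | babba => baba => baa => b
  | abaa => aaa

aab->ba; ab->a; baa->b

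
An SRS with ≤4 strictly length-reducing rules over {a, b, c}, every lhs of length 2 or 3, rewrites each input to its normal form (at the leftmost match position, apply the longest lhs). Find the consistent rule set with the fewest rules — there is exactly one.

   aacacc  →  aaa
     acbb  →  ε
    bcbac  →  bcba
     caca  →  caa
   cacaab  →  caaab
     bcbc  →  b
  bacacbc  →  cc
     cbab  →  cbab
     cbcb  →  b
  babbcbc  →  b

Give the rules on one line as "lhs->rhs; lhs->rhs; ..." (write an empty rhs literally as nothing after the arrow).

abb->; ac->a; baa->cc; cbc->

  | aacacc => aaacc => aaac => aaa
  | acbb => abb => ε
  | bcbac => bcba
  | caca => caa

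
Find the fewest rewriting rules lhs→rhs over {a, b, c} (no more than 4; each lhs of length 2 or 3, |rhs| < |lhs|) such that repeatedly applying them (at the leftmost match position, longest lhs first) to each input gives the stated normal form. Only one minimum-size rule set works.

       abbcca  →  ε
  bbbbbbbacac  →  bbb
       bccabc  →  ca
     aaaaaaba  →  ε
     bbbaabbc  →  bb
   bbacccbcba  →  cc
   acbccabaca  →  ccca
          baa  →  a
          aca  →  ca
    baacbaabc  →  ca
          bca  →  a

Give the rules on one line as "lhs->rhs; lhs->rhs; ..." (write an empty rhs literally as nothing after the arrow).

  | abbcca => abca => aa => ε
  | bbbbbbbacac => bbbbbbcac => bbbbbac => bbbbc => bbb
  | bccabc => cabc => ca
  | aaaaaaba => aaaaba => aaba => ba => ε

aa->; ac->c; ba->; bc->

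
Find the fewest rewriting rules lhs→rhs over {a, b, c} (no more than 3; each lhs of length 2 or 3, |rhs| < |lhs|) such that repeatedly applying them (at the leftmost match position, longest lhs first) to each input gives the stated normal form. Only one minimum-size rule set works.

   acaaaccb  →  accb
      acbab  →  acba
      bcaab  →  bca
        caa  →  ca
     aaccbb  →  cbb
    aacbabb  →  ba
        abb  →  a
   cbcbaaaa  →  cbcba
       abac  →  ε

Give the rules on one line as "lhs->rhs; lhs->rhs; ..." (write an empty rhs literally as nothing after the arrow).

aa->a; aac->; ab->a

  | acaaaccb => acaaccb => accb
  | acbab => acba
  | bcaab => bcab => bca
  | caa => ca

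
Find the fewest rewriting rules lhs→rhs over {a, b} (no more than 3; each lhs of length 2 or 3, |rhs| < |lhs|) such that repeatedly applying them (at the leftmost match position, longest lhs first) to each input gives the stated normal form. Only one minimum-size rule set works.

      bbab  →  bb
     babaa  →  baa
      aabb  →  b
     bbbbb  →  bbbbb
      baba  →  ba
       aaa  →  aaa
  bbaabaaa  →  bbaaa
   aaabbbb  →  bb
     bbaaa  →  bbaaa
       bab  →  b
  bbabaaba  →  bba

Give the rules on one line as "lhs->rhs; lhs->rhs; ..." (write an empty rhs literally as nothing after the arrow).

aab->; ab->

  | bbab => bb
  | babaa => baa
  | aabb => b
  | bbbbb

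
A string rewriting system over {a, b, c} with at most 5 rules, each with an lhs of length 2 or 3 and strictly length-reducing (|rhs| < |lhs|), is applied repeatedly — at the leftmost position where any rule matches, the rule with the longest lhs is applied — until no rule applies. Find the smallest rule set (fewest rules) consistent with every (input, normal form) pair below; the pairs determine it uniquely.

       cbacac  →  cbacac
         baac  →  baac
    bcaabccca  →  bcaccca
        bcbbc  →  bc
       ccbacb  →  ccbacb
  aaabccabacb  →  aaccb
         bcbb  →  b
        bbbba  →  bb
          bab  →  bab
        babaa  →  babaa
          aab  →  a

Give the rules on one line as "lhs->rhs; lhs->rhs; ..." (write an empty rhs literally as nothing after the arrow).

aab->a; bba->; bcb->; cab->bb

  | cbacac
  | baac
  | bcaabccca => bcaccca
  | bcbbc => bc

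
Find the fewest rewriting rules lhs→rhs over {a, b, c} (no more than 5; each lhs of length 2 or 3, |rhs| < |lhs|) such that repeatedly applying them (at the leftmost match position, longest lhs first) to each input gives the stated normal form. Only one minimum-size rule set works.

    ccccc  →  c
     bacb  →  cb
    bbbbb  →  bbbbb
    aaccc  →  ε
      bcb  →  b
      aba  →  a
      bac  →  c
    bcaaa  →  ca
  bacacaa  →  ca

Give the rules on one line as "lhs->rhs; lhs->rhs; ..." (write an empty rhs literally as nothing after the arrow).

aa->c; ba->; bc->; cc->

  | ccccc => ccc => c
  | bacb => cb
  | bbbbb
  | aaccc => cccc => cc => ε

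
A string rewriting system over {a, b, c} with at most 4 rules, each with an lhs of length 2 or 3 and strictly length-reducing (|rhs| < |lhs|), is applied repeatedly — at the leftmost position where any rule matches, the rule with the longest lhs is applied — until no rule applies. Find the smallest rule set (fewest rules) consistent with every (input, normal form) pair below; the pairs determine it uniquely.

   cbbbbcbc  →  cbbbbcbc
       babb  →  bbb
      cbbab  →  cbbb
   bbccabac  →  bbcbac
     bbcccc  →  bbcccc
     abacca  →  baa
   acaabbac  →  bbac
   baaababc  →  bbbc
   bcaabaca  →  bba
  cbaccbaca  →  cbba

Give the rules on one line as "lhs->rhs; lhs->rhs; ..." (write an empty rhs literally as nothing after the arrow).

  | cbbbbcbc
  | babb => bbb
  | cbbab => cbbb
  | bbccabac => bbcbac

ab->b; acc->a; ca->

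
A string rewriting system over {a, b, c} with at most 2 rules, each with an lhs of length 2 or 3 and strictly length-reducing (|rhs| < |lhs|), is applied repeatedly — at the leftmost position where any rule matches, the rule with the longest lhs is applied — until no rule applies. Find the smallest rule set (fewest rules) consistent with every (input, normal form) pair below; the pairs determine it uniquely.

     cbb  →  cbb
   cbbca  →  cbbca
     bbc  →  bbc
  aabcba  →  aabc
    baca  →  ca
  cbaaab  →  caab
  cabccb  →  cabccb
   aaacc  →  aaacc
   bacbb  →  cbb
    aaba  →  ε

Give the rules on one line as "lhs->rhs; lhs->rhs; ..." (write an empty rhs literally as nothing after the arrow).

  | cbb
  | cbbca
  | bbc
  | aabcba => aabc

aba->ba; ba->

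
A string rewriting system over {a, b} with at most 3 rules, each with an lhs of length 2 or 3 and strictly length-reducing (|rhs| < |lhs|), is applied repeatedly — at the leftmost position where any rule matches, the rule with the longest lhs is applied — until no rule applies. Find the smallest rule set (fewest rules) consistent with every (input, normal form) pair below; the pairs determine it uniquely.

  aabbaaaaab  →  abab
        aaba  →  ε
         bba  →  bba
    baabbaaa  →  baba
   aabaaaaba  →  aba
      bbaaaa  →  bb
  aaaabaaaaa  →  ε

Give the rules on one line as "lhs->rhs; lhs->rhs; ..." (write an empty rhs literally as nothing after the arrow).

  | aabbaaaaab => abaaaaab => abaaab => abab
  | aaba => aa => ε
  | bba
  | baabbaaa => babaaa => baba

aa->; aab->a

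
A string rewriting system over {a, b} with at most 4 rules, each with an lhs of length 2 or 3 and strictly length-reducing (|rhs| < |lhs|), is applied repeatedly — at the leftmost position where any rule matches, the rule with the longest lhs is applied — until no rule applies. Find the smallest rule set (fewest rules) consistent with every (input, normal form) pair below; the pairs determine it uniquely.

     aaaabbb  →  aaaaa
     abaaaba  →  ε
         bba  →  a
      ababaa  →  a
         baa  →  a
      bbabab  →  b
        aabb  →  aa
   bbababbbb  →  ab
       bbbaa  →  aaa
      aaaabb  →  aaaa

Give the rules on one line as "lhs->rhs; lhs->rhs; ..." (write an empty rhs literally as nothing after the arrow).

  | aaaabbb => aaaaa
  | abaaaba => baaaba => aaba => aba => ba => ε
  | bba => a
  | ababaa => babaa => baa => a

aba->ba; ba->; bb->; bbb->a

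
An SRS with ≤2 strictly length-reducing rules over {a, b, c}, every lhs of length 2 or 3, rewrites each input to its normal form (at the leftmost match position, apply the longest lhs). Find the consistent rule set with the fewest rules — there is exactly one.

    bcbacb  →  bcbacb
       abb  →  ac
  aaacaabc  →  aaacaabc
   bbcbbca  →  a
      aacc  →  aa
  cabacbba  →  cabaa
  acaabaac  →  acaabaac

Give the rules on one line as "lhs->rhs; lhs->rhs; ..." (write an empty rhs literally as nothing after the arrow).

bb->c; cc->

  | bcbacb
  | abb => ac
  | aaacaabc
  | bbcbbca => ccbbca => bbca => cca => a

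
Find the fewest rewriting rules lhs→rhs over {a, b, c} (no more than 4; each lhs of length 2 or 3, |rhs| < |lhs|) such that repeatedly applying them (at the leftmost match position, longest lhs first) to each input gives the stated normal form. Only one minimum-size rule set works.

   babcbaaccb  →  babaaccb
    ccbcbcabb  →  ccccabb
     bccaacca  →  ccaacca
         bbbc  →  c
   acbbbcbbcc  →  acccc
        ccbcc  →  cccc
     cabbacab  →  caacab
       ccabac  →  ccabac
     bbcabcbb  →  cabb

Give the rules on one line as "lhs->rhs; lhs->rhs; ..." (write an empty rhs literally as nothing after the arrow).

  | babcbaaccb => babaaccb
  | ccbcbcabb => cccbcabb => ccccabb
  | bccaacca => ccaacca
  | bbbc => bbc => bc => c

abc->a; bba->a; bc->c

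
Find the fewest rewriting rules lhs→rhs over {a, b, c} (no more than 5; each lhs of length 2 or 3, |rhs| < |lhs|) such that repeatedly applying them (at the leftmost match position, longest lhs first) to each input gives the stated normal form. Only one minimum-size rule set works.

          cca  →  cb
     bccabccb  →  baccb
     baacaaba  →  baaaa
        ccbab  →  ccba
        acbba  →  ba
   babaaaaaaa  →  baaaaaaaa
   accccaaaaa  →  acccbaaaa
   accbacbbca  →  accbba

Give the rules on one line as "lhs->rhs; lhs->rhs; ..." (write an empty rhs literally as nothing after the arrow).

ab->a; acb->; bc->b; ca->b

  | cca => cb
  | bccabccb => bcabccb => babccb => baccb
  | baacaaba => baababa => baaaba => baaaa
  | ccbab => ccba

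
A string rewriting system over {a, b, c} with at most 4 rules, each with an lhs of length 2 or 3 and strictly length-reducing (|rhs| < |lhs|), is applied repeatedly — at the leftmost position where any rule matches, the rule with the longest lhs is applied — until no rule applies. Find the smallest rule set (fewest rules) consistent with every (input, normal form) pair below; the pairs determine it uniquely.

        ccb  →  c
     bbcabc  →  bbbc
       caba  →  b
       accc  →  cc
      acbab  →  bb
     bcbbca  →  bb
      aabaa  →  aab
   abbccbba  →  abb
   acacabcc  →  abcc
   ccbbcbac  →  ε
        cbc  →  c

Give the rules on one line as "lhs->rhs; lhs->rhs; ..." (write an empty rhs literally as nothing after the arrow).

ac->; ba->b; ca->; cb->

  | ccb => c
  | bbcabc => bbbc
  | caba => ba => b
  | accc => cc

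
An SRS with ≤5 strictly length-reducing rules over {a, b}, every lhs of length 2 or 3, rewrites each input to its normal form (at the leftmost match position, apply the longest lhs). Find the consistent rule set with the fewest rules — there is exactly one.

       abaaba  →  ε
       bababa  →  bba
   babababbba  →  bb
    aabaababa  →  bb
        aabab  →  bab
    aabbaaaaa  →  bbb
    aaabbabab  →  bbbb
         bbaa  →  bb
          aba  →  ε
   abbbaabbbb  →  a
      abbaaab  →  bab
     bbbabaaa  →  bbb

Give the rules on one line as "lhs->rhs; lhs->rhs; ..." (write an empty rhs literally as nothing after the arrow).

  | abaaba => aba => ε
  | bababa => bba
  | babababbba => bbabbba => bbaba => bb
  | aabaababa => baababa => bbaba => bb

aa->; aaa->b; aba->; abb->a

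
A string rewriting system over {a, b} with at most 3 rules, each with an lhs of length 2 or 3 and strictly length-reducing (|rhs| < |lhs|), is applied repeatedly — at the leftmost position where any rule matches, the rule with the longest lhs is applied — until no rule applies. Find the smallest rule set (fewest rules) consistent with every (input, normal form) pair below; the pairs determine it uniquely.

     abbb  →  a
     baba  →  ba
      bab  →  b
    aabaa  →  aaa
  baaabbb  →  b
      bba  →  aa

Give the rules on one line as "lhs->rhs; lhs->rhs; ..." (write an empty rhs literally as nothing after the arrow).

  | abbb => bb => a
  | baba => ba
  | bab => b
  | aabaa => aaa

ab->; bb->a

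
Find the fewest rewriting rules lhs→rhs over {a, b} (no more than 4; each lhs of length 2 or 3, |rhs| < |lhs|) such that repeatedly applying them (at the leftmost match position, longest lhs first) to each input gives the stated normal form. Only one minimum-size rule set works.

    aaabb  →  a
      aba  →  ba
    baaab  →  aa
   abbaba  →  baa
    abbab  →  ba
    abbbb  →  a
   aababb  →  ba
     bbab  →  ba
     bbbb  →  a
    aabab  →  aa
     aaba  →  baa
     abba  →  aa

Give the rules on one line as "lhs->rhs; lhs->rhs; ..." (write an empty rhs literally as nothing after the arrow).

  | aaabb => abab => bab => bb => a
  | aba => ba
  | baaab => baba => bba => aa
  | abbaba => bbaba => aaba => baa

aab->ba; ab->b; bb->a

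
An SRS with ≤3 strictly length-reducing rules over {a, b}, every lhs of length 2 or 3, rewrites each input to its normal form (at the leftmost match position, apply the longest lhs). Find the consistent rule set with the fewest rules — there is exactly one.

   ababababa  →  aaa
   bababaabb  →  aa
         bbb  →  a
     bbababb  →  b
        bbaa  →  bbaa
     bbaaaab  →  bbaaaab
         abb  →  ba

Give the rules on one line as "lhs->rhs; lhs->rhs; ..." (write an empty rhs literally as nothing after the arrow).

  | ababababa => aababa => aaa
  | bababaabb => abaabb => ababa => aa
  | bbb => a
  | bbababb => babb => b

abb->ba; bab->; bbb->a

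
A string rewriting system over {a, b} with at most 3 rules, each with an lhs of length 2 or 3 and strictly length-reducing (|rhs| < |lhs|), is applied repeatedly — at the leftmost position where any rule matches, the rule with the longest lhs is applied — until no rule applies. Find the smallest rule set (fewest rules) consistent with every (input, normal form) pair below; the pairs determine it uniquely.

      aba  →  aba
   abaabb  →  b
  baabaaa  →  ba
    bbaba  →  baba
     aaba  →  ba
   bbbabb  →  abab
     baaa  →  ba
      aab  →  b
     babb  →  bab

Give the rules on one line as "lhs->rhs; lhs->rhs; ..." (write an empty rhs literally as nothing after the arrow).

aa->; bb->b; bbb->ab

  | aba
  | abaabb => abbb => aab => b
  | baabaaa => bbaaa => baaa => ba
  | bbaba => baba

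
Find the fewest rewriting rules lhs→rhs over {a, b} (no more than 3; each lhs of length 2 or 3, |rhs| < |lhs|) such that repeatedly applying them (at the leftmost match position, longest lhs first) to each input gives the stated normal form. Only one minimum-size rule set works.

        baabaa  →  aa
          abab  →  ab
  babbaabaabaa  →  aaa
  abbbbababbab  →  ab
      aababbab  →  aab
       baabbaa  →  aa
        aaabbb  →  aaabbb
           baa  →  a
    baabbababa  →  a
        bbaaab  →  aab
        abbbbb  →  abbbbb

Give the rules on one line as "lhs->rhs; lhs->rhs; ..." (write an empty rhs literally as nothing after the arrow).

  | baabaa => abaa => aa
  | abab => ab
  | babbaabaabaa => bbaabaabaa => baabaabaa => abaabaa => aabaa => aaa
  | abbbbababbab => abbbababbab => abbababbab => abababbab => ababbab => abbab => abab => ab

ba->; bba->ba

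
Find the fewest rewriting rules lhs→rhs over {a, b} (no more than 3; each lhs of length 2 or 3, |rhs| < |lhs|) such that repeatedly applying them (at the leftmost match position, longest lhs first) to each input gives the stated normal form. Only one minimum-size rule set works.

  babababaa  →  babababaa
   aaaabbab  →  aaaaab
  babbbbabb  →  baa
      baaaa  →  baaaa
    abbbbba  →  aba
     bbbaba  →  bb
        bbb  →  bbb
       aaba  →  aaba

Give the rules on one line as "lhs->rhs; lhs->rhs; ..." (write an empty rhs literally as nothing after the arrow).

  | babababaa
  | aaaabbab => aaaaab
  | babbbbabb => babbabb => baabb => baa
  | baaaa

abb->a; bba->b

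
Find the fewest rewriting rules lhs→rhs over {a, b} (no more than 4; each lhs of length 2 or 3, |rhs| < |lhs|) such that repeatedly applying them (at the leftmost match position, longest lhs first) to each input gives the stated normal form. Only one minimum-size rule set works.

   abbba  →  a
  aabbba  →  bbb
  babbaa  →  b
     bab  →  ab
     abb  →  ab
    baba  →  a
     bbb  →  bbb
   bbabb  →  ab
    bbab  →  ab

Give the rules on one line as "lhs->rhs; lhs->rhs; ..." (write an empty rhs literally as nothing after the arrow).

  | abbba => abba => aba => a
  | aabbba => bbbba => bbb
  | babbaa => abbaa => abaa => aa => b
  | bab => ab

aa->b; abb->ab; ba->; bab->ab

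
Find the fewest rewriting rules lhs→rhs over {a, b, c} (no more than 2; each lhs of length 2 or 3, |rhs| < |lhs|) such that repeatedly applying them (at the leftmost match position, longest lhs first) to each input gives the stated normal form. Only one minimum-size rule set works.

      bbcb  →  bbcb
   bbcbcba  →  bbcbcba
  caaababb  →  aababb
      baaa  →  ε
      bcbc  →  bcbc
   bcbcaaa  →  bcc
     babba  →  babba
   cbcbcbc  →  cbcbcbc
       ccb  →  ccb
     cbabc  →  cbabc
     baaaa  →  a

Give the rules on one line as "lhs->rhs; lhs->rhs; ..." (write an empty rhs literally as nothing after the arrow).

  | bbcb
  | bbcbcba
  | caaababb => aababb
  | baaa => ca => ε

baa->c; ca->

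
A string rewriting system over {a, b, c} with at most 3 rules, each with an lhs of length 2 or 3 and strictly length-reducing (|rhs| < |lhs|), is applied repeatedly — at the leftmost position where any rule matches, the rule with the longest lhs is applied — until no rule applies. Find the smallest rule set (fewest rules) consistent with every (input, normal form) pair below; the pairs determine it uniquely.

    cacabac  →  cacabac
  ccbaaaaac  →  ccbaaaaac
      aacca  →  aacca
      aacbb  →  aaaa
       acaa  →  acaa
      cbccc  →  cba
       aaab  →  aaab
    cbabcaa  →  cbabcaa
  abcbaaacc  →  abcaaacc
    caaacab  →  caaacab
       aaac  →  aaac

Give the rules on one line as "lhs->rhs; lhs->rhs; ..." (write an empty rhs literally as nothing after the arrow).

  | cacabac
  | ccbaaaaac
  | aacca
  | aacbb => aaaa

bcb->bc; cbb->aa; ccc->a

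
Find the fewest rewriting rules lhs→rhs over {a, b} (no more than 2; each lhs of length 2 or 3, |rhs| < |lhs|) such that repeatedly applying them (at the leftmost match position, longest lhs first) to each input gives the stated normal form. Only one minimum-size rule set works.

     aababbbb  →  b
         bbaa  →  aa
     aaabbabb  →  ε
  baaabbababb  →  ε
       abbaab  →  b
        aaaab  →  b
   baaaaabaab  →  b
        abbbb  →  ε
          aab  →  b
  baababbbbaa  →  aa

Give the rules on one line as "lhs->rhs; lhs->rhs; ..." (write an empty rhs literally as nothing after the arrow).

ab->b; bb->

  | aababbbb => ababbbb => babbbb => bbbbb => bbb => b
  | bbaa => aa
  | aaabbabb => aabbabb => abbabb => bbabb => abb => bb => ε
  | baaabbababb => baabbababb => babbababb => bbbababb => bababb => bbabb => abb => bb => ε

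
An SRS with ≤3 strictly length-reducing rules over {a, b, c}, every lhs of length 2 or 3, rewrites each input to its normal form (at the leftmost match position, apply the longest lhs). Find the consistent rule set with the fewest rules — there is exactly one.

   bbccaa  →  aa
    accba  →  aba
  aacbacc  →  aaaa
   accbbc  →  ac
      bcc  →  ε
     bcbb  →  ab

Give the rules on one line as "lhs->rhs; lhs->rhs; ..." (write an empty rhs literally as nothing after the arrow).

bc->c; cb->a; cc->

  | bbccaa => bccaa => ccaa => aa
  | accba => aba
  | aacbacc => aaaacc => aaaa
  | accbbc => abbc => abc => ac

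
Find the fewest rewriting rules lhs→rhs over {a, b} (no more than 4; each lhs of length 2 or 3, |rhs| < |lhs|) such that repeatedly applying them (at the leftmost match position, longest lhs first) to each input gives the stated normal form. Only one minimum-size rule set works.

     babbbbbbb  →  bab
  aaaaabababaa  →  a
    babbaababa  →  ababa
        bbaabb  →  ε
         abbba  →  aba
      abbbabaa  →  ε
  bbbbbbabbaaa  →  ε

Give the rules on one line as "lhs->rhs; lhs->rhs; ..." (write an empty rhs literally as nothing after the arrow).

aa->; baa->aa; bb->

  | babbbbbbb => babbbbb => babbb => bab
  | aaaaabababaa => aaabababaa => abababaa => ababaaa => abaaaa => aaaaa => aaa => a
  | babbaababa => baaababa => aaababa => ababa
  | bbaabb => aabb => bb => ε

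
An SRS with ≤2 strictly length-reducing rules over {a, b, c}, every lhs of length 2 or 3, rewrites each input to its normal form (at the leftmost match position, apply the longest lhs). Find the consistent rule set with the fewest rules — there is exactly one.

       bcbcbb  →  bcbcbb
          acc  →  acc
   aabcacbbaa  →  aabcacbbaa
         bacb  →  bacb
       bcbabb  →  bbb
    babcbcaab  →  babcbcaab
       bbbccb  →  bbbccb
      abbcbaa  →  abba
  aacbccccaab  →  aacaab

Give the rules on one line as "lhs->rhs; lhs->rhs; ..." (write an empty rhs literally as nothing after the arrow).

  | bcbcbb
  | acc
  | aabcacbbaa
  | bacb

cba->; ccc->a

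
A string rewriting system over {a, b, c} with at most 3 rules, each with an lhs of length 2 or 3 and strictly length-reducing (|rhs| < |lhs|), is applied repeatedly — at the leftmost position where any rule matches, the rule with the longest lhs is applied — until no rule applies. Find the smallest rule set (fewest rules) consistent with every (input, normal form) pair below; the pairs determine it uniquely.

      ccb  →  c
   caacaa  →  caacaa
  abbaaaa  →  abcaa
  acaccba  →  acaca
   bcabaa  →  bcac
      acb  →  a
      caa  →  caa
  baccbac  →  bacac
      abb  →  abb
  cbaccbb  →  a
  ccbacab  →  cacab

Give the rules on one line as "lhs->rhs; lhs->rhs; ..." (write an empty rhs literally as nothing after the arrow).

baa->c; cb->

  | ccb => c
  | caacaa
  | abbaaaa => abcaa
  | acaccba => acaca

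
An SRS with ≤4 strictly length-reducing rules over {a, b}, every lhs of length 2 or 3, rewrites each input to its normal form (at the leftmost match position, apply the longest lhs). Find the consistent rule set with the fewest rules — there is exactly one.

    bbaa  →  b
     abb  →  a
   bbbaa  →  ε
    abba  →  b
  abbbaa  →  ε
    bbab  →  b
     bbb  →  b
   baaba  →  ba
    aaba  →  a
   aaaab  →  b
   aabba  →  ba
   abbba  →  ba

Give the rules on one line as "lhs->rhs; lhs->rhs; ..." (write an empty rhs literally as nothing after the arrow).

aa->b; ab->b; abb->a; bb->

  | bbaa => aa => b
  | abb => a
  | bbbaa => baa => bb => ε
  | abba => aa => b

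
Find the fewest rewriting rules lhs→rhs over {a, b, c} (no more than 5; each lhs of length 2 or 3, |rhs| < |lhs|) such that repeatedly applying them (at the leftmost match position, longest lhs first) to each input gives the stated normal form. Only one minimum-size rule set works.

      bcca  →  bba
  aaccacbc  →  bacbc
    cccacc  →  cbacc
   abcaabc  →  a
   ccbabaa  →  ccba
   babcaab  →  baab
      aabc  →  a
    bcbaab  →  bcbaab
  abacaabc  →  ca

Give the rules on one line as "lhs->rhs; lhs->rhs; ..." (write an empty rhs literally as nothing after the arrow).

aac->c; aba->; abc->; cca->ba

  | bcca => bba
  | aaccacbc => ccacbc => bacbc
  | cccacc => cbacc
  | abcaabc => aabc => a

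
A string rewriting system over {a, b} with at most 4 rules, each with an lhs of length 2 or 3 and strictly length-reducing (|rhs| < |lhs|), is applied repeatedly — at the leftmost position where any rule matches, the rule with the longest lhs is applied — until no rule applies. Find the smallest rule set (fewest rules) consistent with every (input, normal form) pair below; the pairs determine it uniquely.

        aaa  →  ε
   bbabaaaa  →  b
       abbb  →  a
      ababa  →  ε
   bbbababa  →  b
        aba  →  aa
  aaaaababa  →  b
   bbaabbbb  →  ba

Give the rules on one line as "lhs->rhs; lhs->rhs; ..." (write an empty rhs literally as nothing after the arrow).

  | aaa => bb => ε
  | bbabaaaa => bbaaaa => baaa => bbb => b
  | abbb => abb => ab => a
  | ababa => aaba => aaa => bb => ε

aaa->bb; ab->a; bb->; bba->b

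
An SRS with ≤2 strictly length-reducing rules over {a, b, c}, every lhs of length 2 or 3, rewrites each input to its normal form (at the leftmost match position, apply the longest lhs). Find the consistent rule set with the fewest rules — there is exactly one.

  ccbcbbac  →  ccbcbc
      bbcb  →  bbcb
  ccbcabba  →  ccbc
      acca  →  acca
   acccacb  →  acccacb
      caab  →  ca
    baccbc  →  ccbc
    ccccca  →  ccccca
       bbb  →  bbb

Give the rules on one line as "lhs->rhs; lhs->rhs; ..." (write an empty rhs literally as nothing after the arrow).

ab->; ba->

  | ccbcbbac => ccbcbc
  | bbcb
  | ccbcabba => ccbcba => ccbc
  | acca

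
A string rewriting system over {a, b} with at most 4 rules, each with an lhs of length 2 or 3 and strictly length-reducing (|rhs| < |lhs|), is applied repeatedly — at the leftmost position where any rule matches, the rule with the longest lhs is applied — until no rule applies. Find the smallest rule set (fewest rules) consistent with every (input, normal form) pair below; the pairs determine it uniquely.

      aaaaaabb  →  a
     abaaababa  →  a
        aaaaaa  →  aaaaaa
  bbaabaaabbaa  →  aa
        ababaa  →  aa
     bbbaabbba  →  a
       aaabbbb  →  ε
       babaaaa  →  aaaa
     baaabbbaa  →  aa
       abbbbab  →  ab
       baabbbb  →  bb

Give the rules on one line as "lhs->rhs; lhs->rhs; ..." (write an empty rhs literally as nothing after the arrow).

aab->ba; abb->; ba->a; baa->a

  | aaaaaabb => aaaabab => aabaab => baaab => aab => ba => a
  | abaaababa => aaababa => abaaba => aaba => baa => a
  | aaaaaa
  | bbaabaaabbaa => babaaabbaa => abaaabbaa => aaabbaa => ababaa => aabaa => baaa => aa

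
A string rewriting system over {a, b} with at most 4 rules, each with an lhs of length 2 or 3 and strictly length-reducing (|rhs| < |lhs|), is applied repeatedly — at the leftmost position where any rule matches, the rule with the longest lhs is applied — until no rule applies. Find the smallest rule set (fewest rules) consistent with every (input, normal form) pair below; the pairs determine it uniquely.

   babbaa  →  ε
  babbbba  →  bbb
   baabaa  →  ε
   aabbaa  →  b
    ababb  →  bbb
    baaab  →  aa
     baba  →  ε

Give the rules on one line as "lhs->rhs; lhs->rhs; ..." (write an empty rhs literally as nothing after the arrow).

ab->a; aba->b; ba->

  | babbaa => bbaa => ba => ε
  | babbbba => bbbba => bbb
  | baabaa => abaa => ba => ε
  | aabbaa => aabaa => aba => b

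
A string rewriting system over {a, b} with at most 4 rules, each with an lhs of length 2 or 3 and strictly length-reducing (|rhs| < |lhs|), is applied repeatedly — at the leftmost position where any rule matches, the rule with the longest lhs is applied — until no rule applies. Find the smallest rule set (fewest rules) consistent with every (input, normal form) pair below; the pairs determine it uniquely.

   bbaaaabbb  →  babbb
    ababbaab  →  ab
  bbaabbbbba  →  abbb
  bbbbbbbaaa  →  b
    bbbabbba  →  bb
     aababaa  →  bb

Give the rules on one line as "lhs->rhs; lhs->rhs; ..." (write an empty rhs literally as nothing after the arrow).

aa->b; aba->; bba->

  | bbaaaabbb => aaabbb => babbb
  | ababbaab => bbaab => ab
  | bbaabbbbba => abbbbba => abbb
  | bbbbbbbaaa => bbbbbaa => bbba => b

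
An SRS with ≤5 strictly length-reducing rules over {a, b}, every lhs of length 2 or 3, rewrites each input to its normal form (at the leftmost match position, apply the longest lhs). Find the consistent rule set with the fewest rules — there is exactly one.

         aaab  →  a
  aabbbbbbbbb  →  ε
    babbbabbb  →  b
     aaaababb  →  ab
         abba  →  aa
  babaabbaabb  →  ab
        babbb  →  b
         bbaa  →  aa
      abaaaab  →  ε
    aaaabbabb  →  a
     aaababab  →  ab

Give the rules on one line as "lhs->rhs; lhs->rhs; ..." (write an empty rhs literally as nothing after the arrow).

aab->; aba->b; ba->; bb->

  | aaab => a
  | aabbbbbbbbb => bbbbbbbb => bbbbbb => bbbb => bb => ε
  | babbbabbb => bbbabbb => babbb => bbb => b
  | aaaababb => aaabb => ab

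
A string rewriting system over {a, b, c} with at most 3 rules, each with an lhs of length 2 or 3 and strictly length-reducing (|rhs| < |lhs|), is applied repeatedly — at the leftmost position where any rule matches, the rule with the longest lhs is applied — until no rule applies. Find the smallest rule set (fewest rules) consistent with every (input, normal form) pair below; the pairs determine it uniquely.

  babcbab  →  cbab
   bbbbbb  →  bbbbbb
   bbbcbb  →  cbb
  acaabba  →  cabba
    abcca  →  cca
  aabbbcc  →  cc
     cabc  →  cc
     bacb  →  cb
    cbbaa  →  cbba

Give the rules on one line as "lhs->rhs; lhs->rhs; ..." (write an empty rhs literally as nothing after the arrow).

  | babcbab => bacbab => bcbab => cbab
  | bbbbbb
  | bbbcbb => bbcbb => bcbb => cbb
  | acaabba => caabba => cabba

aa->a; ac->c; bc->c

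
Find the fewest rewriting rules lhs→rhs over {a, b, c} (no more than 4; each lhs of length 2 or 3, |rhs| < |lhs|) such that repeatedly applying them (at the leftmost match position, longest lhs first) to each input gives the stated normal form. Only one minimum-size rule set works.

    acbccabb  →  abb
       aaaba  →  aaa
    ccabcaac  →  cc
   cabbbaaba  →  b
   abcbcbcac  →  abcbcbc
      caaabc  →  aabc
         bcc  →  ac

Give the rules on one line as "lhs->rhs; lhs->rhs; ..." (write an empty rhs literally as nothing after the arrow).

ba->; bcc->ac; ca->

  | acbccabb => acacabb => acabb => abb
  | aaaba => aaa
  | ccabcaac => cbcaac => cbac => cc
  | cabbbaaba => bbbaaba => bbaba => bba => b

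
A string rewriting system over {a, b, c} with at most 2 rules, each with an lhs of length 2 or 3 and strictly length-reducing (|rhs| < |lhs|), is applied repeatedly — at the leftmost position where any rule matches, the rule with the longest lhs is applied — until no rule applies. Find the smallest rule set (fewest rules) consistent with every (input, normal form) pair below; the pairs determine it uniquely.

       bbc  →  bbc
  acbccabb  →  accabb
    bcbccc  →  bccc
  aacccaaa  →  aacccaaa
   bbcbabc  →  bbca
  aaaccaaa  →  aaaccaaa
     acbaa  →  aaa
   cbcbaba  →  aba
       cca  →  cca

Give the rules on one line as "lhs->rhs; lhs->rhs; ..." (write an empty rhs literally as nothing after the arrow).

  | bbc
  | acbccabb => accabb
  | bcbccc => bccc
  | aacccaaa

abc->ca; cb->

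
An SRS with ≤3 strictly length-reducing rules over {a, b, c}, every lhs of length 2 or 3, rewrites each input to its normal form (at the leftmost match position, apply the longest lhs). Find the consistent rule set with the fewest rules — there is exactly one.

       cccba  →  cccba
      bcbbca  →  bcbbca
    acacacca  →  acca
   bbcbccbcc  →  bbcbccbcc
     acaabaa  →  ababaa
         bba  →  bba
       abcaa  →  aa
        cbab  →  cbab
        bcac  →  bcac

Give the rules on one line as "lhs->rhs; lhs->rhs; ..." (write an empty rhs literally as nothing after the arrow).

abc->; aca->ab

  | cccba
  | bcbbca
  | acacacca => abcacca => acca
  | bbcbccbcc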